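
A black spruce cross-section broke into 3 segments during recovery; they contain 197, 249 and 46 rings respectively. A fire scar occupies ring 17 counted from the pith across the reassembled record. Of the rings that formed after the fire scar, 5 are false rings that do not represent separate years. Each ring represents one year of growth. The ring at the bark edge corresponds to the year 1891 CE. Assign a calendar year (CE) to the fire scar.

Total rings = 197 + 249 + 46 = 492.
Between ring 17 and the bark edge there are 492 − 17 = 475 rings.
Excluding 5 false rings: 475 − 5 = 470.
1891 − 470 = 1421 CE.

1421 CE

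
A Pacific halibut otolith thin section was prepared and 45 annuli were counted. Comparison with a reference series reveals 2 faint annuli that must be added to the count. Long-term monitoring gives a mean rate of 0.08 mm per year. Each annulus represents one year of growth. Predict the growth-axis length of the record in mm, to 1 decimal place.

3.8 mm

True annulus count = 45 + 2 = 47.
47 years at 0.08 mm/year gives 0.08 × 47 = 3.8 mm.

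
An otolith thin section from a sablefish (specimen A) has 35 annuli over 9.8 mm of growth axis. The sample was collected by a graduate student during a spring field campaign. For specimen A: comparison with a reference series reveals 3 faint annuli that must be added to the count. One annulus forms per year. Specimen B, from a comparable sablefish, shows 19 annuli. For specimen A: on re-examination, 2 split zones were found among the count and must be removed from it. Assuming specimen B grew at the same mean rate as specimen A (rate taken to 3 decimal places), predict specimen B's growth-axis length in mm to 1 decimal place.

5.2 mm

Specimen A: true annulus count = 35 − 2 + 3 = 36.
A: Mean rate = 9.8 mm / 36 years ≈ 0.272 mm/yr.
For B, 0.272 mm/year × 19 years = 5.2 mm.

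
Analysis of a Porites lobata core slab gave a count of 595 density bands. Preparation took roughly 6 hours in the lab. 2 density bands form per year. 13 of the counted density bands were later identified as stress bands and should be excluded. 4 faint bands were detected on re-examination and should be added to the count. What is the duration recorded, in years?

293 yr

True density band count = 595 − 13 + 4 = 586.
Dividing by 2 density bands per year: 586 / 2 = 293 years.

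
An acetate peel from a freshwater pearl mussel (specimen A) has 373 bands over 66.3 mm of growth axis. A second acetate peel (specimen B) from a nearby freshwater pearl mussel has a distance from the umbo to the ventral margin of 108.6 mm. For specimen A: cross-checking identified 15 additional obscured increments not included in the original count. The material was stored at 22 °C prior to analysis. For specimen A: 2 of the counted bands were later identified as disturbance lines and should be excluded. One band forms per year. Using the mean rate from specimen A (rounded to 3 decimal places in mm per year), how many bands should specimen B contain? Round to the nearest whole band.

Specimen A: adjusted count: 373 − 2 + 15 = 386 bands.
A: Mean rate = 66.3 mm / 386 years ≈ 0.172 mm/year.
B spans 108.6 / 0.172 = 631.40 years ≈ 631 bands.

631 bands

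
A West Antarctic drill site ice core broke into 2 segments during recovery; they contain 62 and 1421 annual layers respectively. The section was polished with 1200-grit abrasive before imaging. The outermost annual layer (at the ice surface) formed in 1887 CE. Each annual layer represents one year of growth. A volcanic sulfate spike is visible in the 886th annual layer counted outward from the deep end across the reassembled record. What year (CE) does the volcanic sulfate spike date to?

1290 CE

Total annual layers = 62 + 1421 = 1483.
1483 − 886 = 597 annual layers lie beyond the volcanic sulfate spike toward the ice surface.
The annual layer at the ice surface is 1887 CE, so the volcanic sulfate spike dates to 1887 − 597 = 1290 CE.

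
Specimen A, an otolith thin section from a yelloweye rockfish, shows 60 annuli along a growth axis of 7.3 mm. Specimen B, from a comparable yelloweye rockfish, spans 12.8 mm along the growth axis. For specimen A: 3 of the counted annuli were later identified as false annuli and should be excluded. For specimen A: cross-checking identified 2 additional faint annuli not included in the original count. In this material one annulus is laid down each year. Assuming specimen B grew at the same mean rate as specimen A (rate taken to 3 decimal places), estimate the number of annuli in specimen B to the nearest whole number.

103 annuli

Specimen A: adjusted count: 60 − 3 + 2 = 59 annuli.
A: Extension rate ≈ 7.3 / 59 = 0.124 mm per year.
B spans 12.8 / 0.124 = 103.23 years ≈ 103 annuli.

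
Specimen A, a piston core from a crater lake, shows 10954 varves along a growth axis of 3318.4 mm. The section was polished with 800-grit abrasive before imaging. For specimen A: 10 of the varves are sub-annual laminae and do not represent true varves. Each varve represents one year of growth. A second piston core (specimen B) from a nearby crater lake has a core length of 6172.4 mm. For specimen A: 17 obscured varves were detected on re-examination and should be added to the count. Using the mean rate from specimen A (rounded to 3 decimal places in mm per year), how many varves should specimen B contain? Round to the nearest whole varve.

Specimen A: adjusted count: 10954 − 10 + 17 = 10961 varves.
A: Extension rate ≈ 3318.4 / 10961 = 0.303 mm/yr.
B spans 6172.4 / 0.303 = 20370.96 years ≈ 20371 varves.

20371 varves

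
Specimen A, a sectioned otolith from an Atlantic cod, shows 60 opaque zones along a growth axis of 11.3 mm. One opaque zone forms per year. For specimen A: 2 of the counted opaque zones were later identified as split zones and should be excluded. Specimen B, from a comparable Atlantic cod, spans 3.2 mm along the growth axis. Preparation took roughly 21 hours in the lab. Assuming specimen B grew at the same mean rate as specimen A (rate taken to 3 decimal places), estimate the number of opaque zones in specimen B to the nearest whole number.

Specimen A: adjusted count: 60 − 2 = 58 opaque zones.
A: Extension rate ≈ 11.3 / 58 = 0.195 mm/yr.
B spans 3.2 / 0.195 = 16.41 years ≈ 16 opaque zones.

16 opaque zones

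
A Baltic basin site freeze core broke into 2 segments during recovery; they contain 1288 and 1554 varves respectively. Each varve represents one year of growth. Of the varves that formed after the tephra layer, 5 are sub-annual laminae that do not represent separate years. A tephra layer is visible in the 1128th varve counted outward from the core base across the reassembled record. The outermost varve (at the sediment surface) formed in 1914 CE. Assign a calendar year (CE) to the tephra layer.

Total varves = 1288 + 1554 = 2842.
2842 − 1128 = 1714 varves lie beyond the tephra layer toward the sediment surface.
1714 − 5 false = 1709 true varves after the tephra layer.
Counting back 1709 years from 1914 CE places the tephra layer in 1914 − 1709 = 205 CE.

205 CE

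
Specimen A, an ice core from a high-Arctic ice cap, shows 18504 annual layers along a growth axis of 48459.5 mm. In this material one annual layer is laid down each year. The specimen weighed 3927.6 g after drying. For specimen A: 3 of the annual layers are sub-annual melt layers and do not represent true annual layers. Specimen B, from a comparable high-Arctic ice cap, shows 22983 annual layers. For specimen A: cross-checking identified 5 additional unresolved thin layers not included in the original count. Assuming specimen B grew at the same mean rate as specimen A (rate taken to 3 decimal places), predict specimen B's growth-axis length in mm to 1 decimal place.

Specimen A: adjusted count: 18504 − 3 + 5 = 18506 annual layers.
A: Mean rate = 48459.5 mm / 18506 years ≈ 2.619 mm/yr.
For B, 2.619 mm/year × 22983 years = 60192.5 mm.

60192.5 mm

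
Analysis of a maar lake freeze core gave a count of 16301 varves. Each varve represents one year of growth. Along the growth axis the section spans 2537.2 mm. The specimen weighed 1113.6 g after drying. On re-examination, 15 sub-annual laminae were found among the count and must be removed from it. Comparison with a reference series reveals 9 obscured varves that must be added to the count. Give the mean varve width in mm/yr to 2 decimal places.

0.16 mm/yr

Adjusted count: 16301 − 15 + 9 = 16295 varves.
2537.2 mm over 16295 years gives 2537.2 / 16295 ≈ 0.16 mm/yr.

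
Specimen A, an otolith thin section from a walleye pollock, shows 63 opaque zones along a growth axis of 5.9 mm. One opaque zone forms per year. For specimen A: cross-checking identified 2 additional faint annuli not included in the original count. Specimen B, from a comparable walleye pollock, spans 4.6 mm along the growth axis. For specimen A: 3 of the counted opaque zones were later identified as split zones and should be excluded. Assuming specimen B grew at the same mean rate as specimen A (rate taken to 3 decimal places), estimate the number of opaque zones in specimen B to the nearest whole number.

48 opaque zones

Specimen A: adjusted count: 63 − 3 + 2 = 62 opaque zones.
A: Mean rate = 5.9 mm / 62 years ≈ 0.095 mm/year.
Specimen B: 4.6 mm / 0.095 mm per year = 48.42 years ≈ 48 opaque zones.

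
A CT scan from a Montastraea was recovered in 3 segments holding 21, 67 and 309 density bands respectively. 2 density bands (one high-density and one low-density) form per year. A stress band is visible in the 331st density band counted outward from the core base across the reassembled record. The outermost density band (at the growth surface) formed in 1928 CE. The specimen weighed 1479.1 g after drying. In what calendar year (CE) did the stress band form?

Total density bands = 21 + 67 + 309 = 397.
397 − 331 = 66 density bands lie beyond the stress band toward the growth surface.
66 density bands at 2 per year is 66 / 2 = 33 years.
The density band at the growth surface is 1928 CE, so the stress band dates to 1928 − 33 = 1895 CE.

1895 CE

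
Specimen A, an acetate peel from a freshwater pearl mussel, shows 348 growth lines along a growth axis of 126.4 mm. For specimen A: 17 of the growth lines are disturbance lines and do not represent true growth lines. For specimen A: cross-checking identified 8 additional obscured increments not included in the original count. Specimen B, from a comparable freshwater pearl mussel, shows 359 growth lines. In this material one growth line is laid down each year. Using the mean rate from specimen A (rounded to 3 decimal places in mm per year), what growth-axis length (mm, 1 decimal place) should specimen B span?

Specimen A: after corrections the count is 348 − 17 + 8 = 339 growth lines.
A: Extension rate ≈ 126.4 / 339 = 0.373 mm/year.
Length of B = 0.373 × 359 = 133.9 mm.

133.9 mm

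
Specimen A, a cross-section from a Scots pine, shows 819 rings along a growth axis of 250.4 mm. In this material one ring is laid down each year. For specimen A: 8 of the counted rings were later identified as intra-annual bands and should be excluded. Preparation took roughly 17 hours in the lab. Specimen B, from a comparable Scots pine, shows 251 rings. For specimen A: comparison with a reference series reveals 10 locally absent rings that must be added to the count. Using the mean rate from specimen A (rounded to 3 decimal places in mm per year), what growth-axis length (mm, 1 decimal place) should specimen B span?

76.6 mm

Specimen A: after corrections the count is 819 − 8 + 10 = 821 rings.
A: Mean rate = 250.4 mm / 821 years ≈ 0.305 mm/yr.
For B, 0.305 mm/year × 251 years = 76.6 mm.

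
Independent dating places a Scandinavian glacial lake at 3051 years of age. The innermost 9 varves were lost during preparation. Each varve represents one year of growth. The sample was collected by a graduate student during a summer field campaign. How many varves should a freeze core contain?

One varve per year gives 3051 varves over 3051 years.
Subtracting the 9 varves not captured gives 3051 − 9 = 3042 varves in the record.

3042 varves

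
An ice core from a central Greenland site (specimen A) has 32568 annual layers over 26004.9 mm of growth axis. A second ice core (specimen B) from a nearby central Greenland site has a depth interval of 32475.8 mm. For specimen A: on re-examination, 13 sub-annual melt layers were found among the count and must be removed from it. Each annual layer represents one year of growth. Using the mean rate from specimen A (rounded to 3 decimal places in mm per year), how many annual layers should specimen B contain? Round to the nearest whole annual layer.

Specimen A: after corrections the count is 32568 − 13 = 32555 annual layers.
A: Mean rate = 26004.9 mm / 32555 years ≈ 0.799 mm/year.
For B, 32475.8 / 0.799 = 40645.56 years ≈ 40646 annual layers.

40646 annual layers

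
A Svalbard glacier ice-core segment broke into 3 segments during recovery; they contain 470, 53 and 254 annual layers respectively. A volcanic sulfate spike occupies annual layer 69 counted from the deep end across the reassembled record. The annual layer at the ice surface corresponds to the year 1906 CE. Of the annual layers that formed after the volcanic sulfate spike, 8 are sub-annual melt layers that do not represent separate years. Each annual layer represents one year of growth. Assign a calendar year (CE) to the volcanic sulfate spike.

1206 CE

Total annual layers = 470 + 53 + 254 = 777.
777 − 69 = 708 annual layers lie beyond the volcanic sulfate spike toward the ice surface.
Removing the 8 false annual layers leaves 708 − 8 = 700 true annual layers beyond the volcanic sulfate spike.
The annual layer at the ice surface is 1906 CE, so the volcanic sulfate spike dates to 1906 − 700 = 1206 CE.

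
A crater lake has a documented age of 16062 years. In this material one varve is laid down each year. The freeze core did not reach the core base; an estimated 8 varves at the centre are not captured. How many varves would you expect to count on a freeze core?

At one varve per year, 16062 years correspond to 16062 varves.
Subtracting the 8 varves not captured gives 16062 − 8 = 16054 varves in the record.

16054 varves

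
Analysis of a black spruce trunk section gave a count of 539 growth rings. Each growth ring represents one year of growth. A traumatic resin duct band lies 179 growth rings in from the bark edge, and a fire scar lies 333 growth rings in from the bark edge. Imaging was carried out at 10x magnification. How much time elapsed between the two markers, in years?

154 years

Separation: 333 − 179 = 154 growth rings.
At one growth ring per year, 154 years elapsed between them.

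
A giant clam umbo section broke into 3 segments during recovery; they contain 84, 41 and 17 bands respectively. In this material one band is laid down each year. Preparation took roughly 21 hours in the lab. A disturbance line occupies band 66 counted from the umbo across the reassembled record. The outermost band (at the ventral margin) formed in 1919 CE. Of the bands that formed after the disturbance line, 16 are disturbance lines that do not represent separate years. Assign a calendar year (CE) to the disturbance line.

1859 CE

Total bands = 84 + 41 + 17 = 142.
The disturbance line sits at band 66 from the umbo, so 142 − 66 = 76 bands formed after it.
Excluding 16 false bands: 76 − 16 = 60.
The band at the ventral margin is 1919 CE, so the disturbance line dates to 1919 − 60 = 1859 CE.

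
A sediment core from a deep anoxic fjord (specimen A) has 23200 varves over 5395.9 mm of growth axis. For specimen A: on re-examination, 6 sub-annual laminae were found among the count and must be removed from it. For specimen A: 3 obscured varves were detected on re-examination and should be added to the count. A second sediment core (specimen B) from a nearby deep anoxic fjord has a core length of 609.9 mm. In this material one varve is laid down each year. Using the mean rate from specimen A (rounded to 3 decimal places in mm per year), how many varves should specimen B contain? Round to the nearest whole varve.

Specimen A: adjusted count: 23200 − 6 + 3 = 23197 varves.
A: Extension rate ≈ 5395.9 / 23197 = 0.233 mm per year.
B spans 609.9 / 0.233 = 2617.60 years ≈ 2618 varves.

2618 varves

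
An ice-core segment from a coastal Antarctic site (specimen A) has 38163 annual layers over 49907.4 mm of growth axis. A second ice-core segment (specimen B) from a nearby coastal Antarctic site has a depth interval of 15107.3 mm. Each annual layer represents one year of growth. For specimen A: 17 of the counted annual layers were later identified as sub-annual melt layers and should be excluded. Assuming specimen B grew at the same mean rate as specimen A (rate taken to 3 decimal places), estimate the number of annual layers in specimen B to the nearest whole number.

Specimen A: after corrections the count is 38163 − 17 = 38146 annual layers.
A: Extension rate ≈ 49907.4 / 38146 = 1.308 mm/yr.
B spans 15107.3 / 1.308 = 11549.92 years ≈ 11550 annual layers.

11550 annual layers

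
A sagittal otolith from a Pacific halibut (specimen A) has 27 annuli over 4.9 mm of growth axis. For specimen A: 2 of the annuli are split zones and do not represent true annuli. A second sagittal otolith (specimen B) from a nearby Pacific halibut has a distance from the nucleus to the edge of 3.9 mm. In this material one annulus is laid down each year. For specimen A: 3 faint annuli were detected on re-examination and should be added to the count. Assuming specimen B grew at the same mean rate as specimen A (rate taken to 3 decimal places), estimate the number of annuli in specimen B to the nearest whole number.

22 annuli

Specimen A: after corrections the count is 27 − 2 + 3 = 28 annuli.
A: Extension rate ≈ 4.9 / 28 = 0.175 mm/year.
B spans 3.9 / 0.175 = 22.29 years ≈ 22 annuli.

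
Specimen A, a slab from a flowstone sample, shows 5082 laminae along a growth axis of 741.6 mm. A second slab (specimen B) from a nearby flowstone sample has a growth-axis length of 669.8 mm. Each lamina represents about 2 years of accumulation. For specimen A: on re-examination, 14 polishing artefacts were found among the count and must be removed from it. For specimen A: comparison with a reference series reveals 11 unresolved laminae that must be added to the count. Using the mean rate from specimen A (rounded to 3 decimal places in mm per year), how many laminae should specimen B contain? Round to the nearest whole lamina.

4588 laminae

Specimen A: correcting the raw count gives 5082 − 14 + 11 = 5079 true laminae.
Specimen A: multiplying by 2 years per lamina: 5079 × 2 = 10158 years.
A: 741.6 mm over 10158 years gives 741.6 / 10158 ≈ 0.073 mm/year.
Specimen B: 669.8 mm / 0.073 mm per year = 9175.34 years; at 2 years per lamina that is 9175.34 / 2 ≈ 4588 laminae.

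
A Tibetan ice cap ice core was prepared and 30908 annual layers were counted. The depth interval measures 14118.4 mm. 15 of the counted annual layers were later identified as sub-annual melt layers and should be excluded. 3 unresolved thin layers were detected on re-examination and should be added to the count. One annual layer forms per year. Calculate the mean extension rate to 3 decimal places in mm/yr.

Adjusted count: 30908 − 15 + 3 = 30896 annual layers.
14118.4 mm over 30896 years gives 14118.4 / 30896 ≈ 0.457 mm/yr.

0.457 mm/yr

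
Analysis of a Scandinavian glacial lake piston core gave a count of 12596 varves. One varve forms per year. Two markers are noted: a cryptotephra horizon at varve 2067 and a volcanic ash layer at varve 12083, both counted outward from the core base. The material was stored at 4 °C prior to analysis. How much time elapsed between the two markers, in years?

10016 years

The two markers are separated by 12083 − 2067 = 10016 varves.
One varve per year makes the interval 10016 years.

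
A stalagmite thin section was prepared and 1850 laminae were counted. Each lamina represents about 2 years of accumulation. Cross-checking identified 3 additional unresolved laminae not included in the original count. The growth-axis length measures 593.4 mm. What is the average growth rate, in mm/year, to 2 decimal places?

0.16 mm/year

After corrections the count is 1850 + 3 = 1853 laminae.
At 2 years per lamina, 1853 × 2 = 3706 years.
593.4 mm over 3706 years gives 593.4 / 3706 ≈ 0.16 mm/year.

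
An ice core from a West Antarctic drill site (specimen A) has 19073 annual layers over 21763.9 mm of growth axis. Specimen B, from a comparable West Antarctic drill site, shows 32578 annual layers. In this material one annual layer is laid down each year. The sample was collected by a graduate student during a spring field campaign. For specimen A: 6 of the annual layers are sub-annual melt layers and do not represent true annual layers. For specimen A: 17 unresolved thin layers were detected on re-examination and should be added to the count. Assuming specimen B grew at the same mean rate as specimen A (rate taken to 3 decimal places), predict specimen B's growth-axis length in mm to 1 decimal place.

37138.9 mm

Specimen A: after corrections the count is 19073 − 6 + 17 = 19084 annual layers.
A: Mean rate = 21763.9 mm / 19084 years ≈ 1.140 mm/year.
For B, 1.140 mm/year × 32578 years = 37138.9 mm.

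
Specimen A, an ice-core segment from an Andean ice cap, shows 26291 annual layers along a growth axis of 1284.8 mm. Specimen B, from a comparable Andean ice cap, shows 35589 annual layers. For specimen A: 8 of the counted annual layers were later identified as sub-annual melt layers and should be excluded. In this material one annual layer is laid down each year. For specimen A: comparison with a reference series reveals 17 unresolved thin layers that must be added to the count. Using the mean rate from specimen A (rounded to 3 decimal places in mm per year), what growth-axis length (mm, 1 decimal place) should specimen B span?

1743.9 mm

Specimen A: true annual layer count = 26291 − 8 + 17 = 26300.
A: Extension rate ≈ 1284.8 / 26300 = 0.049 mm/yr.
Length of B = 0.049 × 35589 = 1743.9 mm.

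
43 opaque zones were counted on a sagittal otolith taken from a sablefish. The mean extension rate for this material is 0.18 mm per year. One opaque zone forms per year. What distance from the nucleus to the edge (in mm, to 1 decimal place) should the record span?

43 years of growth are recorded.
Length ≈ 0.18 × 43 = 7.7 mm.

7.7 mm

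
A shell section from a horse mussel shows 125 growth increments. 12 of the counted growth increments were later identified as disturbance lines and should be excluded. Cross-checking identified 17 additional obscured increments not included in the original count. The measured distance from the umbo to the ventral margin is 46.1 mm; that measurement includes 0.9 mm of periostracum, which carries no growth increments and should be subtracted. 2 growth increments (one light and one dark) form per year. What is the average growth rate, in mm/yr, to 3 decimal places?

0.695 mm/yr

Correcting the raw count gives 125 − 12 + 17 = 130 true growth increments.
Dividing by 2 growth increments per year: 130 / 2 = 65 years.
The growth record spans 46.1 − 0.9 = 45.2 mm.
Mean rate = 45.2 mm / 65 years ≈ 0.695 mm/yr.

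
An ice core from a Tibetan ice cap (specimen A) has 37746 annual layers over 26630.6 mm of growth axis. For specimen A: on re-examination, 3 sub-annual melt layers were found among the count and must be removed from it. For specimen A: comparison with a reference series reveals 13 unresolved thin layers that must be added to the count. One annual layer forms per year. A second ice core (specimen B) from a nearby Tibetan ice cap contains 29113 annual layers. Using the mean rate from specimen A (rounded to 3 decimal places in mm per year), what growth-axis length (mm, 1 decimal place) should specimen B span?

Specimen A: true annual layer count = 37746 − 3 + 13 = 37756.
A: Extension rate ≈ 26630.6 / 37756 = 0.705 mm/year.
For B, 0.705 mm/year × 29113 years = 20524.7 mm.

20524.7 mm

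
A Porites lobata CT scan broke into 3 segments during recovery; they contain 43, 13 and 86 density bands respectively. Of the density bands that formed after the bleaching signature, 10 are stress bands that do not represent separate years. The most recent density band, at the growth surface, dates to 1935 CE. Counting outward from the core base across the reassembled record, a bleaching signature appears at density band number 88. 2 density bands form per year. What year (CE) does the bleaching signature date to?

1913 CE

Total density bands = 43 + 13 + 86 = 142.
142 − 88 = 54 density bands lie beyond the bleaching signature toward the growth surface.
Removing the 10 false density bands leaves 54 − 10 = 44 true density bands beyond the bleaching signature.
44 density bands at 2 per year is 44 / 2 = 22 years.
1935 − 22 = 1913 CE.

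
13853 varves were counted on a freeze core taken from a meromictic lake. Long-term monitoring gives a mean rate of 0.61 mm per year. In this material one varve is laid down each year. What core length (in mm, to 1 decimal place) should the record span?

8450.3 mm

The record spans 13853 years at 0.61 mm per year.
Predicted length = 0.61 mm/year × 13853 years = 8450.3 mm.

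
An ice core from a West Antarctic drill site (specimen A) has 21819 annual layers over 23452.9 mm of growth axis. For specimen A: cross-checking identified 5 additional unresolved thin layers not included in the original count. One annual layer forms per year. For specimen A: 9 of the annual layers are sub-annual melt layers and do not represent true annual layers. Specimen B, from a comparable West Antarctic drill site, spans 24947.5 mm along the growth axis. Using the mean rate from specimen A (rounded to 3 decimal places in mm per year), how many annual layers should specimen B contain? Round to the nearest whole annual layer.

23207 annual layers

Specimen A: adjusted count: 21819 − 9 + 5 = 21815 annual layers.
A: Extension rate ≈ 23452.9 / 21815 = 1.075 mm per year.
B spans 24947.5 / 1.075 = 23206.98 years ≈ 23207 annual layers.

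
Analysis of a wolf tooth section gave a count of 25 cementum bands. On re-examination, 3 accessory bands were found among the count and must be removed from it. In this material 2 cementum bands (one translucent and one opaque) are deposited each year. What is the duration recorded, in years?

11 yr

After corrections the count is 25 − 3 = 22 cementum bands.
22 cementum bands at 2 per year is 22 / 2 = 11 years.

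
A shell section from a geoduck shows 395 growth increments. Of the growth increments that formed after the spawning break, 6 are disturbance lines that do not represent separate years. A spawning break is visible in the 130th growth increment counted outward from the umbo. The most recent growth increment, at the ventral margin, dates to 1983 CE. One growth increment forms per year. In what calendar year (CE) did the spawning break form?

395 − 130 = 265 growth increments lie beyond the spawning break toward the ventral margin.
265 − 6 false = 259 true growth increments after the spawning break.
Counting back 259 years from 1983 CE places the spawning break in 1983 − 259 = 1724 CE.

1724 CE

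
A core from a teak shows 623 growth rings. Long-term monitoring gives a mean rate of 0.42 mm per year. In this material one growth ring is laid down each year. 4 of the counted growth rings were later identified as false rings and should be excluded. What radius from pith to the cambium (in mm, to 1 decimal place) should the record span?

260.0 mm

Correcting the raw count gives 623 − 4 = 619 true growth rings.
Predicted length = 0.42 mm/year × 619 years = 260.0 mm.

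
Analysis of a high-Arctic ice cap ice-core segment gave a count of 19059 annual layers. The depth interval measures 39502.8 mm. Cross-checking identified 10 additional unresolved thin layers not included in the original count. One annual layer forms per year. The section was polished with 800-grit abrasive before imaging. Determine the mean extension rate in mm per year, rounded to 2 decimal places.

Adjusted count: 19059 + 10 = 19069 annual layers.
Extension rate ≈ 39502.8 / 19069 = 2.07 mm per year.

2.07 mm per year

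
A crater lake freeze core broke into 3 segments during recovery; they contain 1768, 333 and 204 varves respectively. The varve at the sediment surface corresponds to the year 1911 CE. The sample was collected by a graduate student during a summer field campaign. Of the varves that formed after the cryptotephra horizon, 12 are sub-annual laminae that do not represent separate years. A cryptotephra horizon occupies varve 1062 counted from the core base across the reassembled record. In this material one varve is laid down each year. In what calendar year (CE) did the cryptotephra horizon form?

Total varves = 1768 + 333 + 204 = 2305.
2305 − 1062 = 1243 varves lie beyond the cryptotephra horizon toward the sediment surface.
Excluding 12 false varves: 1243 − 12 = 1231.
1911 − 1231 = 680 CE.

680 CE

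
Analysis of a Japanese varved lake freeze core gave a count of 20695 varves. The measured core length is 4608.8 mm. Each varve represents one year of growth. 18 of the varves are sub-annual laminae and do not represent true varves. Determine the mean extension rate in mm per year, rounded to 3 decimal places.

0.223 mm per year

After corrections the count is 20695 − 18 = 20677 varves.
4608.8 mm over 20677 years gives 4608.8 / 20677 ≈ 0.223 mm per year.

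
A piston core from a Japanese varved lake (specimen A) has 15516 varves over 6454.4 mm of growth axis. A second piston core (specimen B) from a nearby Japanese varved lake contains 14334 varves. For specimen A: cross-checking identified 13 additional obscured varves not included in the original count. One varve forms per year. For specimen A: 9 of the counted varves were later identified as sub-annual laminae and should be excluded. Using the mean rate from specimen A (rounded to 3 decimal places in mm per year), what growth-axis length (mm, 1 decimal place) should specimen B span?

5962.9 mm

Specimen A: correcting the raw count gives 15516 − 9 + 13 = 15520 true varves.
A: 6454.4 mm over 15520 years gives 6454.4 / 15520 ≈ 0.416 mm per year.
For B, 0.416 mm/year × 14334 years = 5962.9 mm.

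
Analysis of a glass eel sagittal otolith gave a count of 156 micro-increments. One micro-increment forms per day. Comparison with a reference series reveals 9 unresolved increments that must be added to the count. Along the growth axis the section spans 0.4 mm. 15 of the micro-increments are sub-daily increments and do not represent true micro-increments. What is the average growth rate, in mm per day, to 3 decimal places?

0.003 mm per day

True micro-increment count = 156 − 15 + 9 = 150.
Extension rate ≈ 0.4 / 150 = 0.003 mm per day.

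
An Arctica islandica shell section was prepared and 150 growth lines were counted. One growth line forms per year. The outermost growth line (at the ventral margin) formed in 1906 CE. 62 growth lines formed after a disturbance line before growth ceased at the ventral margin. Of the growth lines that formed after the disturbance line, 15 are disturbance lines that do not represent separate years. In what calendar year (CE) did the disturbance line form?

1859 CE

There are 62 growth lines younger than the disturbance line.
62 − 15 false = 47 true growth lines after the disturbance line.
1906 − 47 = 1859 CE.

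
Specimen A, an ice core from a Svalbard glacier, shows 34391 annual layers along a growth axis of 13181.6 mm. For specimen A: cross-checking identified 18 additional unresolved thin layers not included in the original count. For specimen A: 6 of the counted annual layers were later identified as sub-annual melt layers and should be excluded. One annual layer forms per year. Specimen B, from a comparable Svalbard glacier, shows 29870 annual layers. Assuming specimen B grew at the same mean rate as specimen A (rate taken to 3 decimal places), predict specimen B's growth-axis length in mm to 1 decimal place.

Specimen A: after corrections the count is 34391 − 6 + 18 = 34403 annual layers.
A: Extension rate ≈ 13181.6 / 34403 = 0.383 mm per year.
Length of B = 0.383 × 29870 = 11440.2 mm.

11440.2 mm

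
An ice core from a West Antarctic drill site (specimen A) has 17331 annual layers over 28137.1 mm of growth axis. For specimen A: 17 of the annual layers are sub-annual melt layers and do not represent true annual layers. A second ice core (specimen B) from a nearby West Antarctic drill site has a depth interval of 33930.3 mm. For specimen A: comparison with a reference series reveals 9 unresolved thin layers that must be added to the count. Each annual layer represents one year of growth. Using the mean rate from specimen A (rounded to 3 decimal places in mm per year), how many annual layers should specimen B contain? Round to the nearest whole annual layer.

Specimen A: true annual layer count = 17331 − 17 + 9 = 17323.
A: Extension rate ≈ 28137.1 / 17323 = 1.624 mm per year.
B spans 33930.3 / 1.624 = 20893.04 years ≈ 20893 annual layers.

20893 annual layers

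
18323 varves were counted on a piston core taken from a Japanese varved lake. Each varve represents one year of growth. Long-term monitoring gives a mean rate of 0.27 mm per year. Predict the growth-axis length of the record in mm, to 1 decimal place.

The record spans 18323 years at 0.27 mm per year.
18323 years at 0.27 mm/year gives 0.27 × 18323 = 4947.2 mm.

4947.2 mm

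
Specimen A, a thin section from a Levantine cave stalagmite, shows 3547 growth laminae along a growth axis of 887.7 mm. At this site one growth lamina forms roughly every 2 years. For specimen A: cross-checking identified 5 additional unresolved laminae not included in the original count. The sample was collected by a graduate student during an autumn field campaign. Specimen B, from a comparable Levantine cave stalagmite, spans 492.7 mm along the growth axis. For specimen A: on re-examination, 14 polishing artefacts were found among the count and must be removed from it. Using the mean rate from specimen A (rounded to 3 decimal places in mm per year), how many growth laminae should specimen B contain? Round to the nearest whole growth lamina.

1971 growth laminae

Specimen A: correcting the raw count gives 3547 − 14 + 5 = 3538 true growth laminae.
Specimen A: at 2 years per growth lamina, 3538 × 2 = 7076 years.
A: 887.7 mm over 7076 years gives 887.7 / 7076 ≈ 0.125 mm/year.
B spans 492.7 / 0.125 = 3941.60 years; at 2 years per growth lamina that is 3941.60 / 2 ≈ 1971 growth laminae.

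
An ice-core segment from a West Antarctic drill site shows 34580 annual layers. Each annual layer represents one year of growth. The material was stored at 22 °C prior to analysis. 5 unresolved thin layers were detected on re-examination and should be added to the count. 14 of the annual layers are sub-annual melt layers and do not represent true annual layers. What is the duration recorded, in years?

Adjusted count: 34580 − 14 + 5 = 34571 annual layers.
At one annual layer per year, that is 34571 years.

34571 yr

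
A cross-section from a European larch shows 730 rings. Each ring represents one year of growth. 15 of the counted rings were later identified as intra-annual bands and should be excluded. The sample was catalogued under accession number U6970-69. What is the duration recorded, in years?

Adjusted count: 730 − 15 = 715 rings.
With a one-to-one ring periodicity this is 715 years.

715 yr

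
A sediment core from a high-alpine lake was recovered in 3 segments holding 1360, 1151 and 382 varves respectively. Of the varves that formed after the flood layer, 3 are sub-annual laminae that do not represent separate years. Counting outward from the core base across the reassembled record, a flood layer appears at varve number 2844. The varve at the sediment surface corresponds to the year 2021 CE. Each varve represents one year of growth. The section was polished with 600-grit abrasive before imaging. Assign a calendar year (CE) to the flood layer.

Total varves = 1360 + 1151 + 382 = 2893.
2893 − 2844 = 49 varves lie beyond the flood layer toward the sediment surface.
Excluding 3 false varves: 49 − 3 = 46.
The varve at the sediment surface is 2021 CE, so the flood layer dates to 2021 − 46 = 1975 CE.

1975 CE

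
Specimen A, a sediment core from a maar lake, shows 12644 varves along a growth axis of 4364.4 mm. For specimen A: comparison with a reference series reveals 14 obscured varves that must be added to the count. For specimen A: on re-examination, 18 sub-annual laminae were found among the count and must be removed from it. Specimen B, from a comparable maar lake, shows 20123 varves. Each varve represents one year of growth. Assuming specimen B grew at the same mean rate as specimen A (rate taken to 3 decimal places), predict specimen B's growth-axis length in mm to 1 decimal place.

Specimen A: correcting the raw count gives 12644 − 18 + 14 = 12640 true varves.
A: Mean rate = 4364.4 mm / 12640 years ≈ 0.345 mm per year.
B's length ≈ 0.345 × 20123 = 6942.4 mm.

6942.4 mm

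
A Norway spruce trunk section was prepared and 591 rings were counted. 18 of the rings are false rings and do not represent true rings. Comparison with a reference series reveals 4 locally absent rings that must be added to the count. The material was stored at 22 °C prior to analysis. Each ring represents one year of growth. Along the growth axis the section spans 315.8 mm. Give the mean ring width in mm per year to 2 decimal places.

0.55 mm per year

Correcting the raw count gives 591 − 18 + 4 = 577 true rings.
Extension rate ≈ 315.8 / 577 = 0.55 mm per year.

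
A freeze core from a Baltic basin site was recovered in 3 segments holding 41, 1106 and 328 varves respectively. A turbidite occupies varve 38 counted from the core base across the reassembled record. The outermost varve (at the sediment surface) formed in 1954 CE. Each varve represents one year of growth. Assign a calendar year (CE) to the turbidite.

517 CE

Total varves = 41 + 1106 + 328 = 1475.
Between varve 38 and the sediment surface there are 1475 − 38 = 1437 varves.
The varve at the sediment surface is 1954 CE, so the turbidite dates to 1954 − 1437 = 517 CE.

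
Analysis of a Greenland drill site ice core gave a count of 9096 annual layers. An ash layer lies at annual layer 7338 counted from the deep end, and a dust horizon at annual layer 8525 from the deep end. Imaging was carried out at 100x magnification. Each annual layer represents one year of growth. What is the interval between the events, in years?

1187 years

Separation: 8525 − 7338 = 1187 annual layers.
That is 1187 years at one annual layer per year.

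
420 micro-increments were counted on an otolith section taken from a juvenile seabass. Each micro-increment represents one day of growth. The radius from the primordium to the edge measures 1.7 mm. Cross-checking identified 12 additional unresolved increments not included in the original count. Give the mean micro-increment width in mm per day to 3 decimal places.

After corrections the count is 420 + 12 = 432 micro-increments.
Extension rate ≈ 1.7 / 432 = 0.004 mm per day.

0.004 mm per day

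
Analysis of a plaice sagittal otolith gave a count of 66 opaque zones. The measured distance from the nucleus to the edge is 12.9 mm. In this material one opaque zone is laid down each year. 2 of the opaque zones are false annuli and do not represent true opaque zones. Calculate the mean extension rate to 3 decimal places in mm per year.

0.202 mm per year

Adjusted count: 66 − 2 = 64 opaque zones.
Extension rate ≈ 12.9 / 64 = 0.202 mm per year.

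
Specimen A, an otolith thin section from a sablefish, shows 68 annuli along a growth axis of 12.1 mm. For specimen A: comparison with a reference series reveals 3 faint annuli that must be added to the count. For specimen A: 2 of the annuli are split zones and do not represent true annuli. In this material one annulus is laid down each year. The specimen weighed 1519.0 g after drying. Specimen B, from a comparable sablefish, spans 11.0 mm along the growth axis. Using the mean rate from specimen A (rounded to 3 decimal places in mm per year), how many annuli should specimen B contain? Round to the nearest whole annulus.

63 annuli

Specimen A: after corrections the count is 68 − 2 + 3 = 69 annuli.
A: Mean rate = 12.1 mm / 69 years ≈ 0.175 mm/year.
B spans 11.0 / 0.175 = 62.86 years ≈ 63 annuli.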